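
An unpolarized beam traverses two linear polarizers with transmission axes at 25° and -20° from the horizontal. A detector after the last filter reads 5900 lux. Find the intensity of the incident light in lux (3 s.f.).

Unpolarized light through the first polarizer → I₁ = ½ I₀, now polarized at 25°.
I₂ = I₁ cos²(-20° − 25°) = 0.5 I₀ · cos²(45°) = 0.25 I₀.
So 5900 lux = 0.25 I₀, giving I₀ = 5900/0.25 = 2.36e+04 lux.

I₀ ≈ 2.36e4 lux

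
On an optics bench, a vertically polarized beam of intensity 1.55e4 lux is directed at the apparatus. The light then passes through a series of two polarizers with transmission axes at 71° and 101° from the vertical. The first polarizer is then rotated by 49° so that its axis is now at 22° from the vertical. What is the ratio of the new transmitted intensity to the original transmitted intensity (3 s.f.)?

Before rotation:
I₁ = I₀ cos²(71° − 0°) = I₀ cos²(71°) = 0.106 I₀.
I₂ = I₁ cos²(101° − 71°) = 0.106 I₀ · cos²(30°) = 0.0795 I₀.
After rotation:
I₁ = I₀ cos²(22° − 0°) = I₀ cos²(22°) = 0.8597 I₀.
I₂ = I₁ cos²(101° − 22°) = 0.8597 I₀ · cos²(79°) = 0.0313 I₀.
Ratio = 0.0313 / 0.0795 = 0.3937.

I_new/I_old ≈ 0.394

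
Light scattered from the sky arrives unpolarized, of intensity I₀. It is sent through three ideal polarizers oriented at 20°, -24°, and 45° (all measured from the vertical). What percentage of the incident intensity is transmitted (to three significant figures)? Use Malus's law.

≈ 3.32%

Unpolarized light through the first polarizer → I₁ = ½ I₀, now polarized at 20°.
I₂ = I₁ cos²(-24° − 20°) = 0.5 I₀ · cos²(44°) = 0.2587 I₀.
I₃ = I₂ cos²(45° + 24°) = 0.2587 I₀ · cos²(69°) = 0.03323 I₀.
That is 3.323% of the incident intensity.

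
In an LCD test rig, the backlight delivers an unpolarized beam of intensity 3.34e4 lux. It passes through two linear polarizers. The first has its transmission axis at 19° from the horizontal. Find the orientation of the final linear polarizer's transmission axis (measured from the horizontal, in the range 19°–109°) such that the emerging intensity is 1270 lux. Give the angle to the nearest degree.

θ ≈ 93°

Unpolarized light through the first polarizer → I₁ = ½ I₀, now polarized at 19°.
Target fraction: 1270 / 3.34e4 lux = 0.03802 of I₀.
Need I₂/I₀ = 0.03802, so cos²(θ − 19°) = 0.03802 / 0.5 = 0.07605.
θ − 19° = arccos(√0.07605) = 74.0°, giving θ ≈ 19 + 74.0 = 93.0°.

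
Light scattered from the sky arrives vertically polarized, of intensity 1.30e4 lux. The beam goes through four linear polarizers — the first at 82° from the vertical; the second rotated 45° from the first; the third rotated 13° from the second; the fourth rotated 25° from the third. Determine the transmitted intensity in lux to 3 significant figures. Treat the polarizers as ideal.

I₁ = 1.30e4 lux · cos²(82°) = 251.8 lux.
I₂ = I₁ · cos²(45°) = 251.8 · 0.5 = 125.9 lux.
I₃ = I₂ · cos²(13°) = 125.9 · 0.9494 = 119.5 lux.
I₄ = I₃ · cos²(25°) = 119.5 · 0.8214 = 98.18 lux.

I ≈ 98.2 lux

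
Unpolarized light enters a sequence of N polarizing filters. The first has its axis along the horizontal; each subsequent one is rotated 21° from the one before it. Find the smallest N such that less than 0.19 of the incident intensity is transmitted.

First polarizer halves the unpolarized light: factor 1/2.
Each further stage multiplies by cos²(21°) = 0.8716.
After N polarizers: T = 0.5·0.8716^(N−1). Require T < 0.19 ⇒ N−1 > ln(0.19/0.5)/ln(0.8716) = 7.04, so N−1 ≥ 8 and N = 9.
Check: N=9 gives T = 0.1665 < 0.19; N=8 gives T = 0.191.

N = 9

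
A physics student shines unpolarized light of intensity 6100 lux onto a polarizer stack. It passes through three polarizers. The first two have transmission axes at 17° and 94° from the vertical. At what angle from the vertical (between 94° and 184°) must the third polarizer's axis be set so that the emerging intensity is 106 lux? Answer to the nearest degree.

θ ≈ 128°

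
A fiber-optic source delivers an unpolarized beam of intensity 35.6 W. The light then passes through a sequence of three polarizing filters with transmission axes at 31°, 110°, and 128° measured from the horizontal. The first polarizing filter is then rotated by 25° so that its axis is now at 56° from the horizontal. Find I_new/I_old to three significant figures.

I_new/I_old ≈ 9.49

Before rotation:
Unpolarized light through the first polarizer → I₁ = ½ I₀, now polarized at 31°.
I₂ = I₁ cos²(110° − 31°) = 0.5 I₀ · cos²(79°) = 0.0182 I₀.
I₃ = I₂ cos²(128° − 110°) = 0.0182 I₀ · cos²(18°) = 0.01647 I₀.
After rotation:
Unpolarized light through the first polarizer → I₁ = ½ I₀, now polarized at 56°.
I₂ = I₁ cos²(110° − 56°) = 0.5 I₀ · cos²(54°) = 0.1727 I₀.
I₃ = I₂ cos²(128° − 110°) = 0.1727 I₀ · cos²(18°) = 0.1562 I₀.
Ratio = 0.1562 / 0.01647 = 9.489.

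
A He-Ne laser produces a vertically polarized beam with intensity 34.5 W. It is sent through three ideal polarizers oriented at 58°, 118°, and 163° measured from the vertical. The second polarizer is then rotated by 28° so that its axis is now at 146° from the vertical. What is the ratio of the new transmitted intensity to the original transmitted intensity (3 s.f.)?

I_new/I_old ≈ 0.00891

Before rotation:
By Malus's law, I₁ = I₀ cos²(58° − 0°) = I₀ cos²(58°) = 0.2808 I₀.
I₂ = I₁ cos²(118° − 58°) = 0.2808 I₀ · cos²(60°) = 0.0702 I₀.
I₃ = I₂ cos²(163° − 118°) = 0.0702 I₀ · cos²(45°) = 0.0351 I₀.
After rotation:
I₁ = I₀ cos²(58° − 0°) = I₀ cos²(58°) = 0.2808 I₀.
I₂ = I₁ cos²(146° − 58°) = 0.2808 I₀ · cos²(88°) = 0.000342 I₀.
I₃ = I₂ cos²(163° − 146°) = 0.000342 I₀ · cos²(17°) = 0.0003128 I₀.
Ratio = 0.0003128 / 0.0351 = 0.008911.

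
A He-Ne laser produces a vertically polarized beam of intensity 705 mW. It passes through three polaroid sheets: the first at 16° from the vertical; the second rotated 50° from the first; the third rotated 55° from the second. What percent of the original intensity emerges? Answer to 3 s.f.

≈ 12.6%

I₁ = 705 mW · cos²(16°) = 651.4 mW.
I₂ = I₁ · cos²(50°) = 651.4 · 0.4132 = 269.2 mW.
I₃ = I₂ · cos²(55°) = 269.2 · 0.329 = 88.55 mW.
That is 12.56% of the incident intensity.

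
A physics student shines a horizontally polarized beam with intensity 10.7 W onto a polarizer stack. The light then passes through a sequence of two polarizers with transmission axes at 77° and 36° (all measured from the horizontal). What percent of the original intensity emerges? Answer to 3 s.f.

≈ 2.88%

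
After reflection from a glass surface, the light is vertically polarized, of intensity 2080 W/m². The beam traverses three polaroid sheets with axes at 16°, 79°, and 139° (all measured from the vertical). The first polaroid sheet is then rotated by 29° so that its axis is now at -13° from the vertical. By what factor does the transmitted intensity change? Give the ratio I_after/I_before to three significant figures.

I_new/I_old ≈ 0.00607

Before rotation:
By Malus's law, I₁ = I₀ cos²(16° − 0°) = I₀ cos²(16°) = 0.924 I₀.
I₂ = I₁ cos²(79° − 16°) = 0.924 I₀ · cos²(63°) = 0.1904 I₀.
I₃ = I₂ cos²(139° − 79°) = 0.1904 I₀ · cos²(60°) = 0.04761 I₀.
After rotation:
I₁ = I₀ cos²(-13° − 0°) = I₀ cos²(13°) = 0.9494 I₀.
Angle between axes 1 and 2: 88°. I₂ = 0.9494 I₀ · cos²(88°) = 0.001156 I₀.
I₃ = I₂ cos²(139° − 79°) = 0.001156 I₀ · cos²(60°) = 0.0002891 I₀.
Ratio = 0.0002891 / 0.04761 = 0.006072.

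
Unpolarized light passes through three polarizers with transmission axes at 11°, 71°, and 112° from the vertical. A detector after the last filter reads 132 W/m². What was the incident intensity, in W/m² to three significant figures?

Unpolarized light through the first polarizer → I₁ = ½ I₀, now polarized at 11°.
I₂ = I₁ cos²(71° − 11°) = 0.5 I₀ · cos²(60°) = 0.125 I₀.
I₃ = I₂ cos²(112° − 71°) = 0.125 I₀ · cos²(41°) = 0.0712 I₀.
So 132 W/m² = 0.0712 I₀, giving I₀ = 132/0.0712 = 1854 W/m².

I₀ ≈ 1850 W/m²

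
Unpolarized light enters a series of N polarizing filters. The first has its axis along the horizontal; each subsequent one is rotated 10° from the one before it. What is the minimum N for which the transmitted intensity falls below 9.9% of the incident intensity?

N = 54

First polarizer halves the unpolarized light: factor 1/2.
Each further stage multiplies by cos²(10°) = 0.9698.
After N polarizers: T = 0.5·0.9698^(N−1). Require T < 0.099 ⇒ N−1 > ln(0.099/0.5)/ln(0.9698) = 52.89, so N−1 ≥ 53 and N = 54.
Check: N=54 gives T = 0.09868 < 0.099; N=53 gives T = 0.1017.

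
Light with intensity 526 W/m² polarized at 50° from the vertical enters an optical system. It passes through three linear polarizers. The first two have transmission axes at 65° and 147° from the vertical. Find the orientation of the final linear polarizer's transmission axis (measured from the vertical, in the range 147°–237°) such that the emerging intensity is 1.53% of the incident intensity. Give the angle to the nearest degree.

I₁ = I₀ cos²(65° − 50°) = I₀ cos²(15°) = 0.933 I₀.
I₂ = I₁ cos²(147° − 65°) = 0.933 I₀ · cos²(82°) = 0.01807 I₀.
Need I₃/I₀ = 0.0153, so cos²(θ − 147°) = 0.0153 / 0.01807 = 0.8466.
θ − 147° = arccos(√0.8466) = 23.1°, giving θ ≈ 147 + 23.1 = 170.1°.

θ ≈ 170°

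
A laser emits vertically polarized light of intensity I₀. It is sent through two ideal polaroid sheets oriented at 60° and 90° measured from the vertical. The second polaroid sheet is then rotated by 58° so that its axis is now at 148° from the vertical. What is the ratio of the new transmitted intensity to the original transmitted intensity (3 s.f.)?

I_new/I_old ≈ 0.00162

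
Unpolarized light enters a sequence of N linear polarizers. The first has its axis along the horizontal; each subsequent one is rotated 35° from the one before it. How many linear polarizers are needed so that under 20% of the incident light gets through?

First polarizer halves the unpolarized light: factor 1/2.
Each further stage multiplies by cos²(35°) = 0.671.
After N polarizers: T = 0.5·0.671^(N−1). Require T < 0.20 ⇒ N−1 > ln(0.20/0.5)/ln(0.671) = 2.30, so N−1 ≥ 3 and N = 4.
Check: N=4 gives T = 0.1511 < 0.20; N=3 gives T = 0.2251.

N = 4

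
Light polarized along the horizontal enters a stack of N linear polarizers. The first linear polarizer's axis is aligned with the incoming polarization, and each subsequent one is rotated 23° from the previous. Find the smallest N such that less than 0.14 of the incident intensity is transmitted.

N = 13

First polarizer is aligned with the polarization: full transmission.
Each further stage multiplies by cos²(23°) = 0.8473.
After N polarizers: T = 0.8473^(N−1). Require T < 0.14 ⇒ N−1 > ln(0.14)/ln(0.8473) = 11.87, so N−1 ≥ 12 and N = 13.
Check: N=13 gives T = 0.137 < 0.14; N=12 gives T = 0.1616.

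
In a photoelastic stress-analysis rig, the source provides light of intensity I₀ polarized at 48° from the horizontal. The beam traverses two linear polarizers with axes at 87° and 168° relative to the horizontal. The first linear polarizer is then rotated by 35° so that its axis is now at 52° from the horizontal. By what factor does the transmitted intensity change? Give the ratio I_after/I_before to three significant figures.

Before rotation:
I₁ = I₀ cos²(87° − 48°) = I₀ cos²(39°) = 0.604 I₀.
I₂ = I₁ cos²(168° − 87°) = 0.604 I₀ · cos²(81°) = 0.01478 I₀.
After rotation:
I₁ = I₀ cos²(52° − 48°) = I₀ cos²(4°) = 0.9951 I₀.
Angle between axes 1 and 2: 64°. I₂ = 0.9951 I₀ · cos²(64°) = 0.1912 I₀.
Ratio = 0.1912 / 0.01478 = 12.94.

I_new/I_old ≈ 12.9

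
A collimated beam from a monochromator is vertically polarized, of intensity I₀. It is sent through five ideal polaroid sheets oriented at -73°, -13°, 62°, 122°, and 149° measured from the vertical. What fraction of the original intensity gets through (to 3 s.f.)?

I₁ = I₀ cos²(-73° − 0°) = I₀ cos²(73°) = 0.08548 I₀.
I₂ = I₁ cos²(-13° + 73°) = 0.08548 I₀ · cos²(60°) = 0.02137 I₀.
I₃ = I₂ cos²(62° + 13°) = 0.02137 I₀ · cos²(75°) = 0.001432 I₀.
I₄ = I₃ cos²(122° − 62°) = 0.001432 I₀ · cos²(60°) = 0.0003579 I₀.
I₅ = I₄ cos²(149° − 122°) = 0.0003579 I₀ · cos²(27°) = 0.0002841 I₀.
Transmitted fraction = 0.0002841.

≈ 0.000284 I₀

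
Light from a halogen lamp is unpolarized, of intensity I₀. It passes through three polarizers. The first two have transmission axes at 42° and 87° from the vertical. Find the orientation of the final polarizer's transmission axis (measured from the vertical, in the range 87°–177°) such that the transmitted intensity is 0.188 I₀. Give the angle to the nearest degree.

θ ≈ 117°

Unpolarized light through the first polarizer → I₁ = ½ I₀, now polarized at 42°.
I₂ = I₁ cos²(87° − 42°) = 0.5 I₀ · cos²(45°) = 0.25 I₀.
Need I₃/I₀ = 0.188, so cos²(θ − 87°) = 0.188 / 0.25 = 0.752.
θ − 87° = arccos(√0.752) = 29.9°, giving θ ≈ 87 + 29.9 = 116.9°.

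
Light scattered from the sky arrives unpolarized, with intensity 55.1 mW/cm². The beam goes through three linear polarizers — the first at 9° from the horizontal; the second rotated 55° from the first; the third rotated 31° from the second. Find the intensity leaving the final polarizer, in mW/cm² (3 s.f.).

I ≈ 6.66 mW/cm²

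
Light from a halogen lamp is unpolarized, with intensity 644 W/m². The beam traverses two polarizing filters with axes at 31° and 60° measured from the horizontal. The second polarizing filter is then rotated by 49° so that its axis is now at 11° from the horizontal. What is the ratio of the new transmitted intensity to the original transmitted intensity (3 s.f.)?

Before rotation:
Unpolarized light through the first polarizer → I₁ = ½ I₀, now polarized at 31°.
I₂ = I₁ cos²(60° − 31°) = 0.5 I₀ · cos²(29°) = 0.3825 I₀.
After rotation:
Unpolarized light through the first polarizer → I₁ = ½ I₀, now polarized at 31°.
I₂ = I₁ cos²(11° − 31°) = 0.5 I₀ · cos²(20°) = 0.4415 I₀.
Ratio = 0.4415 / 0.3825 = 1.154.

I_new/I_old ≈ 1.15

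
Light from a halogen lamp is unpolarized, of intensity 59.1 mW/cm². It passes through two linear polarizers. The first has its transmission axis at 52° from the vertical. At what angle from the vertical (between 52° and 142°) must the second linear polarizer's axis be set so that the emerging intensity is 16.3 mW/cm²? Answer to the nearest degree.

Unpolarized light through the first polarizer → I₁ = ½ I₀, now polarized at 52°.
Target fraction: 16.3 / 59.1 mW/cm² = 0.2758 of I₀.
Need I₂/I₀ = 0.2758, so cos²(θ − 52°) = 0.2758 / 0.5 = 0.5516.
θ − 52° = arccos(√0.5516) = 42.0°, giving θ ≈ 52 + 42.0 = 94.0°.

θ ≈ 94°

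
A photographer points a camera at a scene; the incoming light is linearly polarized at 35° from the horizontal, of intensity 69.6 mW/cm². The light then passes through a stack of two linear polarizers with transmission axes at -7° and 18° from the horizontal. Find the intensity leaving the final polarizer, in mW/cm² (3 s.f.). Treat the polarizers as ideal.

I ≈ 31.6 mW/cm²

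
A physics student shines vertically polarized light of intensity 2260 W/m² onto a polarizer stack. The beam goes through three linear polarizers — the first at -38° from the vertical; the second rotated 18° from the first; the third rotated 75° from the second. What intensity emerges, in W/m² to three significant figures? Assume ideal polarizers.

I ≈ 85.0 W/m²

By Malus's law, I₁ = 2260 W/m² · cos²(38°) = 1403 W/m².
I₂ = I₁ · cos²(18°) = 1403 · 0.9045 = 1269 W/m².
I₃ = I₂ · cos²(75°) = 1269 · 0.06699 = 85.03 W/m².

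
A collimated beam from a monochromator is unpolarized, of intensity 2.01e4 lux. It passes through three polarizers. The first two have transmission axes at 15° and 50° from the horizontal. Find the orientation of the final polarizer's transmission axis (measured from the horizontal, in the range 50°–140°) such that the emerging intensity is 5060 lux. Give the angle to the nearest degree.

θ ≈ 80°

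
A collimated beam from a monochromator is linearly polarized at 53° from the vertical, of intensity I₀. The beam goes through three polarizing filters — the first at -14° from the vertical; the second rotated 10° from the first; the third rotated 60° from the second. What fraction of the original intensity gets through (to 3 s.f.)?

≈ 0.0370 I₀

I₁ = I₀ cos²(-14° − 53°) = I₀ cos²(67°) = 0.1527 I₀.
I₂ = I₁ cos²(10°) = 0.1527 · 0.9698 I₀ = 0.1481 I₀.
I₃ = I₂ cos²(60°) = 0.1481 · 0.25 I₀ = 0.03702 I₀.
Transmitted fraction = 0.03702.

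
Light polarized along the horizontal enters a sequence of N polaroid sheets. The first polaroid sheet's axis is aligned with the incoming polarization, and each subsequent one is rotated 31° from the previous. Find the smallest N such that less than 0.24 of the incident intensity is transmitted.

First polarizer is aligned with the polarization: full transmission.
Each further stage multiplies by cos²(31°) = 0.7347.
After N polarizers: T = 0.7347^(N−1). Require T < 0.24 ⇒ N−1 > ln(0.24)/ln(0.7347) = 4.63, so N−1 ≥ 5 and N = 6.
Check: N=6 gives T = 0.2141 < 0.24; N=5 gives T = 0.2914.

N = 6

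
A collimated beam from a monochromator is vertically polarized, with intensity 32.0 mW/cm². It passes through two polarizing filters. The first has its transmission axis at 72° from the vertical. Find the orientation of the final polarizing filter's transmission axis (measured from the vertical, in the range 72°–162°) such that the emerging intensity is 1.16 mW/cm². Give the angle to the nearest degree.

θ ≈ 124°

I₁ = I₀ cos²(72° − 0°) = I₀ cos²(72°) = 0.09549 I₀.
Target fraction: 1.16 / 32.0 mW/cm² = 0.03625 of I₀.
Need I₂/I₀ = 0.03625, so cos²(θ − 72°) = 0.03625 / 0.09549 = 0.3796.
θ − 72° = arccos(√0.3796) = 52.0°, giving θ ≈ 72 + 52.0 = 124.0°.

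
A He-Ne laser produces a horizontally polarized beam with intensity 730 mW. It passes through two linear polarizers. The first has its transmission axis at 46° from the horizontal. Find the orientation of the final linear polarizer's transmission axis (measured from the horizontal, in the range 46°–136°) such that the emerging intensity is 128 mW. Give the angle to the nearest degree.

I₁ = I₀ cos²(46° − 0°) = I₀ cos²(46°) = 0.4826 I₀.
Target fraction: 128 / 730 mW = 0.1753 of I₀.
Need I₂/I₀ = 0.1753, so cos²(θ − 46°) = 0.1753 / 0.4826 = 0.3634.
θ − 46° = arccos(√0.3634) = 52.9°, giving θ ≈ 46 + 52.9 = 98.9°.

θ ≈ 99°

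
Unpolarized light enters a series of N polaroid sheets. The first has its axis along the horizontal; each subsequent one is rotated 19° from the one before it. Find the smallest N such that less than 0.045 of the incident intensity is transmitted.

First polarizer halves the unpolarized light: factor 1/2.
Each further stage multiplies by cos²(19°) = 0.894.
After N polarizers: T = 0.5·0.894^(N−1). Require T < 0.045 ⇒ N−1 > ln(0.045/0.5)/ln(0.894) = 21.49, so N−1 ≥ 22 and N = 23.
Check: N=23 gives T = 0.04251 < 0.045; N=22 gives T = 0.04755.

N = 23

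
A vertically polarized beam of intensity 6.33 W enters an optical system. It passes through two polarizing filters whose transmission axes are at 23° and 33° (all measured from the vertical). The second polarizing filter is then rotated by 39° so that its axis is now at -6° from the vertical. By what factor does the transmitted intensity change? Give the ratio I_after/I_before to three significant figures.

Before rotation:
By Malus's law, I₁ = I₀ cos²(23° − 0°) = I₀ cos²(23°) = 0.8473 I₀.
I₂ = I₁ cos²(33° − 23°) = 0.8473 I₀ · cos²(10°) = 0.8218 I₀.
After rotation:
I₁ = I₀ cos²(23° − 0°) = I₀ cos²(23°) = 0.8473 I₀.
I₂ = I₁ cos²(-6° − 23°) = 0.8473 I₀ · cos²(29°) = 0.6482 I₀.
Ratio = 0.6482 / 0.8218 = 0.7887.

I_new/I_old ≈ 0.789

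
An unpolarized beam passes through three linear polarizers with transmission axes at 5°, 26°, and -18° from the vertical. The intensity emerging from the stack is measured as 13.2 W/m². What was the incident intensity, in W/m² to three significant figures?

Unpolarized light through the first polarizer → I₁ = ½ I₀, now polarized at 5°.
I₂ = I₁ cos²(26° − 5°) = 0.5 I₀ · cos²(21°) = 0.4358 I₀.
I₃ = I₂ cos²(-18° − 26°) = 0.4358 I₀ · cos²(44°) = 0.2255 I₀.
So 13.2 W/m² = 0.2255 I₀, giving I₀ = 13.2/0.2255 = 58.54 W/m².

I₀ ≈ 58.5 W/m²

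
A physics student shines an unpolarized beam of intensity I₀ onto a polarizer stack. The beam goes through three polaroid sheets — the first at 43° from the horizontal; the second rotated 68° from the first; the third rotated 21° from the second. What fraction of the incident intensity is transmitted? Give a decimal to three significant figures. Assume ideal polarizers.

≈ 0.0612 I₀

Unpolarized light through the first polarizer → I₁ = ½ I₀, now polarized at 43°.
I₂ = I₁ cos²(68°) = 0.5 · 0.1403 I₀ = 0.07017 I₀.
I₃ = I₂ cos²(21°) = 0.07017 · 0.8716 I₀ = 0.06115 I₀.
Transmitted fraction = 0.06115.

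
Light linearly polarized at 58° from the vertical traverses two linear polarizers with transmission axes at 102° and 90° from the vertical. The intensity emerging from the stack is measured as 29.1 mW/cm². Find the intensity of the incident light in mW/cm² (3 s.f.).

I₀ ≈ 58.8 mW/cm²

I₁ = I₀ cos²(102° − 58°) = I₀ cos²(44°) = 0.5174 I₀.
I₂ = I₁ cos²(90° − 102°) = 0.5174 I₀ · cos²(12°) = 0.4951 I₀.
So 29.1 mW/cm² = 0.4951 I₀, giving I₀ = 29.1/0.4951 = 58.78 mW/cm².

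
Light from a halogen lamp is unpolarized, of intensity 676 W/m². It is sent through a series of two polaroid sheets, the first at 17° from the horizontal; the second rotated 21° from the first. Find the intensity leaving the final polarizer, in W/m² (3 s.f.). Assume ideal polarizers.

I ≈ 295 W/m²

Unpolarized light through the first polarizer → I₁ = 676 W/m²/2 = 338 W/m², polarized at 17°.
I₂ = I₁ · cos²(21°) = 338 · 0.8716 = 294.6 W/m².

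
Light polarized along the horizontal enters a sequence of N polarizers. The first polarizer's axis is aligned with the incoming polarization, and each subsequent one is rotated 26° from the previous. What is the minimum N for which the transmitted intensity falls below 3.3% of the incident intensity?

N = 17

First polarizer is aligned with the polarization: full transmission.
Each further stage multiplies by cos²(26°) = 0.8078.
After N polarizers: T = 0.8078^(N−1). Require T < 0.033 ⇒ N−1 > ln(0.033)/ln(0.8078) = 15.99, so N−1 ≥ 16 and N = 17.
Check: N=17 gives T = 0.03289 < 0.033; N=16 gives T = 0.04072.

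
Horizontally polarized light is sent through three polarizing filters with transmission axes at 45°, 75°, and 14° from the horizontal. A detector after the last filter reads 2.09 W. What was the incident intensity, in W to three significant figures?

I₁ = I₀ cos²(45° − 0°) = I₀ cos²(45°) = 0.5 I₀.
I₂ = I₁ cos²(75° − 45°) = 0.5 I₀ · cos²(30°) = 0.375 I₀.
I₃ = I₂ cos²(14° − 75°) = 0.375 I₀ · cos²(61°) = 0.08814 I₀.
So 2.09 W = 0.08814 I₀, giving I₀ = 2.09/0.08814 = 23.71 W.

I₀ ≈ 23.7 W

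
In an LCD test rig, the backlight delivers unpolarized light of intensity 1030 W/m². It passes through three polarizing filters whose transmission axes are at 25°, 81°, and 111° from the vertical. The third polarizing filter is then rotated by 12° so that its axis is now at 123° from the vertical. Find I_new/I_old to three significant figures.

Before rotation:
Unpolarized light through the first polarizer → I₁ = ½ I₀, now polarized at 25°.
I₂ = I₁ cos²(81° − 25°) = 0.5 I₀ · cos²(56°) = 0.1563 I₀.
I₃ = I₂ cos²(111° − 81°) = 0.1563 I₀ · cos²(30°) = 0.1173 I₀.
After rotation:
Unpolarized light through the first polarizer → I₁ = ½ I₀, now polarized at 25°.
I₂ = I₁ cos²(81° − 25°) = 0.5 I₀ · cos²(56°) = 0.1563 I₀.
I₃ = I₂ cos²(123° − 81°) = 0.1563 I₀ · cos²(42°) = 0.08635 I₀.
Ratio = 0.08635 / 0.1173 = 0.7364.

I_new/I_old ≈ 0.736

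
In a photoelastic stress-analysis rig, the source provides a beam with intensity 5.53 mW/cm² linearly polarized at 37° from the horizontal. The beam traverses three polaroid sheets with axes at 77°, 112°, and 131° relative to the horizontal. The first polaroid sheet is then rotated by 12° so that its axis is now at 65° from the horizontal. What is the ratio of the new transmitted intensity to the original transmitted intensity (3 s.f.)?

I_new/I_old ≈ 0.921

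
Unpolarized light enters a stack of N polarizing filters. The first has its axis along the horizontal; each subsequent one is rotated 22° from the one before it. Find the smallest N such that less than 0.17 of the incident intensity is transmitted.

First polarizer halves the unpolarized light: factor 1/2.
Each further stage multiplies by cos²(22°) = 0.8597.
After N polarizers: T = 0.5·0.8597^(N−1). Require T < 0.17 ⇒ N−1 > ln(0.17/0.5)/ln(0.8597) = 7.13, so N−1 ≥ 8 and N = 9.
Check: N=9 gives T = 0.1492 < 0.17; N=8 gives T = 0.1735.

N = 9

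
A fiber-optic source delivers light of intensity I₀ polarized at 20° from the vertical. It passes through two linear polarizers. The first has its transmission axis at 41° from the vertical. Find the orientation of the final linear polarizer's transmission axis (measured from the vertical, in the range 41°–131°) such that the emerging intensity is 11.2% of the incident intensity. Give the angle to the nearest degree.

θ ≈ 110°

I₁ = I₀ cos²(41° − 20°) = I₀ cos²(21°) = 0.8716 I₀.
Need I₂/I₀ = 0.112, so cos²(θ − 41°) = 0.112 / 0.8716 = 0.1285.
θ − 41° = arccos(√0.1285) = 69.0°, giving θ ≈ 41 + 69.0 = 110.0°.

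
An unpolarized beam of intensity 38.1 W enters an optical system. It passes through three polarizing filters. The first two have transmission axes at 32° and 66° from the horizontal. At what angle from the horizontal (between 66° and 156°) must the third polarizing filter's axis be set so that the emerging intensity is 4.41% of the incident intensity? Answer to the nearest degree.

θ ≈ 135°

Unpolarized light through the first polarizer → I₁ = ½ I₀, now polarized at 32°.
I₂ = I₁ cos²(66° − 32°) = 0.5 I₀ · cos²(34°) = 0.3437 I₀.
Need I₃/I₀ = 0.0441, so cos²(θ − 66°) = 0.0441 / 0.3437 = 0.1283.
θ − 66° = arccos(√0.1283) = 69.0°, giving θ ≈ 66 + 69.0 = 135.0°.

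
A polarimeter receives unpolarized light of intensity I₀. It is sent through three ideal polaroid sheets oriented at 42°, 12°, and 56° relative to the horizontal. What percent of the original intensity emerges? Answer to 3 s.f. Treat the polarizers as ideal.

Unpolarized light through the first polarizer → I₁ = ½ I₀, now polarized at 42°.
I₂ = I₁ cos²(12° − 42°) = 0.5 I₀ · cos²(30°) = 0.375 I₀.
I₃ = I₂ cos²(56° − 12°) = 0.375 I₀ · cos²(44°) = 0.194 I₀.
That is 19.4% of the incident intensity.

≈ 19.4%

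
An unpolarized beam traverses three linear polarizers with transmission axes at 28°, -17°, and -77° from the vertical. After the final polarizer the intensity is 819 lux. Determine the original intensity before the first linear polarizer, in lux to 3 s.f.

Unpolarized light through the first polarizer → I₁ = ½ I₀, now polarized at 28°.
I₂ = I₁ cos²(-17° − 28°) = 0.5 I₀ · cos²(45°) = 0.25 I₀.
I₃ = I₂ cos²(-77° + 17°) = 0.25 I₀ · cos²(60°) = 0.0625 I₀.
So 819 lux = 0.0625 I₀, giving I₀ = 819/0.0625 = 1.31e+04 lux.

I₀ ≈ 1.31e4 lux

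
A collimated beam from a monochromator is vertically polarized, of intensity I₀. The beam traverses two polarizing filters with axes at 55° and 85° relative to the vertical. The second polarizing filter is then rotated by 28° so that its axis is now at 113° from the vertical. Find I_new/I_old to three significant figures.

I_new/I_old ≈ 0.374

Before rotation:
By Malus's law, I₁ = I₀ cos²(55° − 0°) = I₀ cos²(55°) = 0.329 I₀.
I₂ = I₁ cos²(85° − 55°) = 0.329 I₀ · cos²(30°) = 0.2467 I₀.
After rotation:
I₁ = I₀ cos²(55° − 0°) = I₀ cos²(55°) = 0.329 I₀.
I₂ = I₁ cos²(113° − 55°) = 0.329 I₀ · cos²(58°) = 0.09239 I₀.
Ratio = 0.09239 / 0.2467 = 0.3744.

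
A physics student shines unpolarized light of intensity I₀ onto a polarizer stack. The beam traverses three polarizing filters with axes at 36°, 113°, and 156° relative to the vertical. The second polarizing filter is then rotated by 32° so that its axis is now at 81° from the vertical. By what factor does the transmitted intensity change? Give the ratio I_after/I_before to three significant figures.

Before rotation:
Unpolarized light through the first polarizer → I₁ = ½ I₀, now polarized at 36°.
I₂ = I₁ cos²(113° − 36°) = 0.5 I₀ · cos²(77°) = 0.0253 I₀.
I₃ = I₂ cos²(156° − 113°) = 0.0253 I₀ · cos²(43°) = 0.01353 I₀.
After rotation:
Unpolarized light through the first polarizer → I₁ = ½ I₀, now polarized at 36°.
I₂ = I₁ cos²(81° − 36°) = 0.5 I₀ · cos²(45°) = 0.25 I₀.
I₃ = I₂ cos²(156° − 81°) = 0.25 I₀ · cos²(75°) = 0.01675 I₀.
Ratio = 0.01675 / 0.01353 = 1.237.

I_new/I_old ≈ 1.24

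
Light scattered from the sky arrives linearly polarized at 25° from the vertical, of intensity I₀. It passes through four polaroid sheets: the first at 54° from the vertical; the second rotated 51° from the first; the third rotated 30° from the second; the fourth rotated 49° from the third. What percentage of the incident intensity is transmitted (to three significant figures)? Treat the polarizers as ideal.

I₁ = I₀ cos²(54° − 25°) = I₀ cos²(29°) = 0.765 I₀.
I₂ = I₁ cos²(51°) = 0.765 · 0.396 I₀ = 0.303 I₀.
I₃ = I₂ cos²(30°) = 0.303 · 0.75 I₀ = 0.2272 I₀.
I₄ = I₃ cos²(49°) = 0.2272 · 0.4304 I₀ = 0.0978 I₀.
That is 9.78% of the incident intensity.

≈ 9.78%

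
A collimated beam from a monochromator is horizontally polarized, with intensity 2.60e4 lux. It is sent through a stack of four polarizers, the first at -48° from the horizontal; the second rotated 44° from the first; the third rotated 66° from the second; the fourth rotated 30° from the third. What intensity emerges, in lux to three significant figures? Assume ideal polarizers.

I ≈ 747 lux

By Malus's law, I₁ = 2.60e4 lux · cos²(48°) = 1.164e+04 lux.
I₂ = I₁ · cos²(44°) = 1.164e+04 · 0.5174 = 6024 lux.
I₃ = I₂ · cos²(66°) = 6024 · 0.1654 = 996.5 lux.
I₄ = I₃ · cos²(30°) = 996.5 · 0.75 = 747.4 lux.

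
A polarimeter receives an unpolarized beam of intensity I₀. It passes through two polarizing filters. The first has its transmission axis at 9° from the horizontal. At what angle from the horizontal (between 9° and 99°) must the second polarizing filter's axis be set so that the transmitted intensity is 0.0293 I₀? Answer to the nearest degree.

Unpolarized light through the first polarizer → I₁ = ½ I₀, now polarized at 9°.
Need I₂/I₀ = 0.0293, so cos²(θ − 9°) = 0.0293 / 0.5 = 0.0586.
θ − 9° = arccos(√0.0586) = 76.0°, giving θ ≈ 9 + 76.0 = 85.0°.

θ ≈ 85°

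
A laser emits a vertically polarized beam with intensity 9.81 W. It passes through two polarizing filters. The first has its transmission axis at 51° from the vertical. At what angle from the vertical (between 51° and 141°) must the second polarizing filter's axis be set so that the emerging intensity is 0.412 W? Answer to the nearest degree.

θ ≈ 122°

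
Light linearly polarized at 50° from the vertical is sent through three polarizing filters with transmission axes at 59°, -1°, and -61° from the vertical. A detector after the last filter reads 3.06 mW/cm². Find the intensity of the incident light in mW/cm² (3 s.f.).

By Malus's law, I₁ = I₀ cos²(59° − 50°) = I₀ cos²(9°) = 0.9755 I₀.
I₂ = I₁ cos²(-1° − 59°) = 0.9755 I₀ · cos²(60°) = 0.2439 I₀.
I₃ = I₂ cos²(-61° + 1°) = 0.2439 I₀ · cos²(60°) = 0.06097 I₀.
So 3.06 mW/cm² = 0.06097 I₀, giving I₀ = 3.06/0.06097 = 50.19 mW/cm².

I₀ ≈ 50.2 mW/cm²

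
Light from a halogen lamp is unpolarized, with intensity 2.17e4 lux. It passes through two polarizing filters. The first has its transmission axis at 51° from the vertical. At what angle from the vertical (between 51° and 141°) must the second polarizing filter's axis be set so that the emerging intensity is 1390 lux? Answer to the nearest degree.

θ ≈ 120°

Unpolarized light through the first polarizer → I₁ = ½ I₀, now polarized at 51°.
Target fraction: 1390 / 2.17e4 lux = 0.06406 of I₀.
Need I₂/I₀ = 0.06406, so cos²(θ − 51°) = 0.06406 / 0.5 = 0.1281.
θ − 51° = arccos(√0.1281) = 69.0°, giving θ ≈ 51 + 69.0 = 120.0°.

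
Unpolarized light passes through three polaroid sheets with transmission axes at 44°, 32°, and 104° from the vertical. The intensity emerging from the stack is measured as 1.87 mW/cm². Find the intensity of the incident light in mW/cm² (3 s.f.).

I₀ ≈ 40.9 mW/cm²

Unpolarized light through the first polarizer → I₁ = ½ I₀, now polarized at 44°.
I₂ = I₁ cos²(32° − 44°) = 0.5 I₀ · cos²(12°) = 0.4784 I₀.
I₃ = I₂ cos²(104° − 32°) = 0.4784 I₀ · cos²(72°) = 0.04568 I₀.
So 1.87 mW/cm² = 0.04568 I₀, giving I₀ = 1.87/0.04568 = 40.94 mW/cm².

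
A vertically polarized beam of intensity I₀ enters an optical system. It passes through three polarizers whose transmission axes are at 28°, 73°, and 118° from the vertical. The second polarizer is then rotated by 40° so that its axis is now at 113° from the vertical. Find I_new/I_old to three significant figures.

I_new/I_old ≈ 0.0302

Before rotation:
I₁ = I₀ cos²(28° − 0°) = I₀ cos²(28°) = 0.7796 I₀.
I₂ = I₁ cos²(73° − 28°) = 0.7796 I₀ · cos²(45°) = 0.3898 I₀.
I₃ = I₂ cos²(118° − 73°) = 0.3898 I₀ · cos²(45°) = 0.1949 I₀.
After rotation:
I₁ = I₀ cos²(28° − 0°) = I₀ cos²(28°) = 0.7796 I₀.
I₂ = I₁ cos²(113° − 28°) = 0.7796 I₀ · cos²(85°) = 0.005922 I₀.
I₃ = I₂ cos²(118° − 113°) = 0.005922 I₀ · cos²(5°) = 0.005877 I₀.
Ratio = 0.005877 / 0.1949 = 0.03015.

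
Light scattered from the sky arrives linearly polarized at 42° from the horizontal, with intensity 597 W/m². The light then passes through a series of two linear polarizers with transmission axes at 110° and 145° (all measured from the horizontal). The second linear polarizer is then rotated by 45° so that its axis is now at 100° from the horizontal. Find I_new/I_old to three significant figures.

I_new/I_old ≈ 1.45

Before rotation:
I₁ = I₀ cos²(110° − 42°) = I₀ cos²(68°) = 0.1403 I₀.
I₂ = I₁ cos²(145° − 110°) = 0.1403 I₀ · cos²(35°) = 0.09416 I₀.
After rotation:
I₁ = I₀ cos²(110° − 42°) = I₀ cos²(68°) = 0.1403 I₀.
I₂ = I₁ cos²(100° − 110°) = 0.1403 I₀ · cos²(10°) = 0.1361 I₀.
Ratio = 0.1361 / 0.09416 = 1.445.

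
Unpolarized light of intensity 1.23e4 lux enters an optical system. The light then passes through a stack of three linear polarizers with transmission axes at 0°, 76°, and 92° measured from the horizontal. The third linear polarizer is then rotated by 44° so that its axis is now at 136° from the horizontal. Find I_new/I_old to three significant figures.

I_new/I_old ≈ 0.271

Before rotation:
Unpolarized light through the first polarizer → I₁ = ½ I₀, now polarized at 0°.
I₂ = I₁ cos²(76° − 0°) = 0.5 I₀ · cos²(76°) = 0.02926 I₀.
I₃ = I₂ cos²(92° − 76°) = 0.02926 I₀ · cos²(16°) = 0.02704 I₀.
After rotation:
Unpolarized light through the first polarizer → I₁ = ½ I₀, now polarized at 0°.
I₂ = I₁ cos²(76° − 0°) = 0.5 I₀ · cos²(76°) = 0.02926 I₀.
I₃ = I₂ cos²(136° − 76°) = 0.02926 I₀ · cos²(60°) = 0.007316 I₀.
Ratio = 0.007316 / 0.02704 = 0.2706.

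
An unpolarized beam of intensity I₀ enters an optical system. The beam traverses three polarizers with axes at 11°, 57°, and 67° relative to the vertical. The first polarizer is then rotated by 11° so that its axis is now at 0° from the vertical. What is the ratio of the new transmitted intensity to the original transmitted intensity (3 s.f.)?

I_new/I_old ≈ 0.615

Before rotation:
Unpolarized light through the first polarizer → I₁ = ½ I₀, now polarized at 11°.
I₂ = I₁ cos²(57° − 11°) = 0.5 I₀ · cos²(46°) = 0.2413 I₀.
I₃ = I₂ cos²(67° − 57°) = 0.2413 I₀ · cos²(10°) = 0.234 I₀.
After rotation:
Unpolarized light through the first polarizer → I₁ = ½ I₀, now polarized at 0°.
I₂ = I₁ cos²(57° − 0°) = 0.5 I₀ · cos²(57°) = 0.1483 I₀.
I₃ = I₂ cos²(67° − 57°) = 0.1483 I₀ · cos²(10°) = 0.1438 I₀.
Ratio = 0.1438 / 0.234 = 0.6147.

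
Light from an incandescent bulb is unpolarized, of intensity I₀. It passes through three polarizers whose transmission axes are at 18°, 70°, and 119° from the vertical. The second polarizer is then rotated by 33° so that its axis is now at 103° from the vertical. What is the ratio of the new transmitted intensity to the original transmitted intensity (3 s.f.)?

I_new/I_old ≈ 0.0430

Before rotation:
Unpolarized light through the first polarizer → I₁ = ½ I₀, now polarized at 18°.
I₂ = I₁ cos²(70° − 18°) = 0.5 I₀ · cos²(52°) = 0.1895 I₀.
I₃ = I₂ cos²(119° − 70°) = 0.1895 I₀ · cos²(49°) = 0.08157 I₀.
After rotation:
Unpolarized light through the first polarizer → I₁ = ½ I₀, now polarized at 18°.
I₂ = I₁ cos²(103° − 18°) = 0.5 I₀ · cos²(85°) = 0.003798 I₀.
I₃ = I₂ cos²(119° − 103°) = 0.003798 I₀ · cos²(16°) = 0.00351 I₀.
Ratio = 0.00351 / 0.08157 = 0.04302.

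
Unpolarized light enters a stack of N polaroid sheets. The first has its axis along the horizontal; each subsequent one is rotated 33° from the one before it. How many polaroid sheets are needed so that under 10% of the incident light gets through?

N = 6

First polarizer halves the unpolarized light: factor 1/2.
Each further stage multiplies by cos²(33°) = 0.7034.
After N polarizers: T = 0.5·0.7034^(N−1). Require T < 0.10 ⇒ N−1 > ln(0.10/0.5)/ln(0.7034) = 4.57, so N−1 ≥ 5 and N = 6.
Check: N=6 gives T = 0.08608 < 0.10; N=5 gives T = 0.1224.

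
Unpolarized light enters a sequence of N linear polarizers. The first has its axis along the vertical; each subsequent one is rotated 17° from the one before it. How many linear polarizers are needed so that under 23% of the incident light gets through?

First polarizer halves the unpolarized light: factor 1/2.
Each further stage multiplies by cos²(17°) = 0.9145.
After N polarizers: T = 0.5·0.9145^(N−1). Require T < 0.23 ⇒ N−1 > ln(0.23/0.5)/ln(0.9145) = 8.69, so N−1 ≥ 9 and N = 10.
Check: N=10 gives T = 0.2237 < 0.23; N=9 gives T = 0.2446.

N = 10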